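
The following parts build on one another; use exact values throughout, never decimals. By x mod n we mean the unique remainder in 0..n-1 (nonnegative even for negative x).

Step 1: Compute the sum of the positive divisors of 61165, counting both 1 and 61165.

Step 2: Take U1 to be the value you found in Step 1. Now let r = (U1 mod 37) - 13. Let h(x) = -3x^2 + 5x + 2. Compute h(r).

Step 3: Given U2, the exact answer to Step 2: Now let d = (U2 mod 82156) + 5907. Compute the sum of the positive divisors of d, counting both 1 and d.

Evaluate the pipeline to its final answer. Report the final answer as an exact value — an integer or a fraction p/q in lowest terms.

Step 1: 61165 = 5 * 13 * 941; sigma = (1 + 5) * (1 + 13) * (1 + 941) = 6 * 14 * 942 = 79128; answer 79128
Step 2: U1 = 79128; r = 9; -3*(9)^2 + 5*(9)^1 + 2 = (-243) + (45) + (2) = -196; answer -196
Step 3: U2 = -196; d = 87867; 87867 = 3^2 * 13 * 751; sigma = (1 + 3 + 9) * (1 + 13) * (1 + 751) = 13 * 14 * 752 = 136864; answer 136864

136864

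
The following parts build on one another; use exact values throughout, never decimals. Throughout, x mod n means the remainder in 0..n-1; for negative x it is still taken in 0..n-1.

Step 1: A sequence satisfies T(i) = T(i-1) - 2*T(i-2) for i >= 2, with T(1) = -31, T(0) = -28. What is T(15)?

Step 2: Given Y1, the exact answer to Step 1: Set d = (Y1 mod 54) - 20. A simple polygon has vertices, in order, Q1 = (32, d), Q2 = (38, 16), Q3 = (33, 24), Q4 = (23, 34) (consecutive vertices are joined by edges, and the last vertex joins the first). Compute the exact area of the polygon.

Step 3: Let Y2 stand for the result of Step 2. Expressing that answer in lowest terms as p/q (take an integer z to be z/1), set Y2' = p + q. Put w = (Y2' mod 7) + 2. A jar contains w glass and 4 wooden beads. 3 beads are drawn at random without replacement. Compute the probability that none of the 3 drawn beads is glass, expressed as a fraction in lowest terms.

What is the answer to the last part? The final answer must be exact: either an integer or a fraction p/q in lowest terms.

Step 1: T(2) = 1*(-31) - 2*(-28) = 25; iterating: T(2)=25, T(3)=87, T(4)=37, T(5)=-137, T(6)=-211, T(7)=63, T(8)=485, T(9)=359, T(10)=-611, T(11)=-1329, T(12)=-107, T(13)=2551, T(14)=2765, T(15)=-2337; answer -2337
Step 2: Y1 = -2337; d = 19; cross terms: (32*16 - 38*19)=-210, (38*24 - 33*16)=384, (33*34 - 23*24)=570, (23*19 - 32*34)=-651; twice the area = |93| = 93; area = 93/2; answer 93/2
Step 3: Y2 = 93/2; threaded value p + q = 95; w = 6; total draws C(10,3) = 120; favorable C(4,3) = 4; P = 1/30; answer 1/30

1/30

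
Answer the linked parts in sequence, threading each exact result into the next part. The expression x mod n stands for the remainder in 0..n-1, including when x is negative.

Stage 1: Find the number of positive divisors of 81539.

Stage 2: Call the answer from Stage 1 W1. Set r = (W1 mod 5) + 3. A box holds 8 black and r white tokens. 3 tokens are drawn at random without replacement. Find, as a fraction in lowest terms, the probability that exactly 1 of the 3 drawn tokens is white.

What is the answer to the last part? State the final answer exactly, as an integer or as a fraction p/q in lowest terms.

28/65

Stage 1: 81539 = 67 * 1217; number of divisors = (1+1) * (1+1) = 4; answer 4
Stage 2: W1 = 4; r = 7; total draws C(15,3) = 455; favorable C(7,1)*C(8,2) = 196; P = 28/65; answer 28/65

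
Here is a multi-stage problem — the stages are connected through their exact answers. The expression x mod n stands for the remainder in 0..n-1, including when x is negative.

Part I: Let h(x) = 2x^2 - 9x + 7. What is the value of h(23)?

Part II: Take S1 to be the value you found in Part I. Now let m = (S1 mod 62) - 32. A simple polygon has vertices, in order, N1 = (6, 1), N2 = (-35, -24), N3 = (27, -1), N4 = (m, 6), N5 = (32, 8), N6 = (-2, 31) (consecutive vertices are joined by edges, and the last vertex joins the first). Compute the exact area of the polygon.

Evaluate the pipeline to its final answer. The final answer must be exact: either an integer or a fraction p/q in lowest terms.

Part I: 2*(23)^2 - 9*(23)^1 + 7 = (1058) + (-207) + (7) = 858; answer 858
Part II: S1 = 858; m = 20; cross terms: (6*-24 - -35*1)=-109, (-35*-1 - 27*-24)=683, (27*6 - 20*-1)=182, (20*8 - 32*6)=-32, (32*31 - -2*8)=1008, (-2*1 - 6*31)=-188; twice the area = |1544| = 1544; area = 772; answer 772

772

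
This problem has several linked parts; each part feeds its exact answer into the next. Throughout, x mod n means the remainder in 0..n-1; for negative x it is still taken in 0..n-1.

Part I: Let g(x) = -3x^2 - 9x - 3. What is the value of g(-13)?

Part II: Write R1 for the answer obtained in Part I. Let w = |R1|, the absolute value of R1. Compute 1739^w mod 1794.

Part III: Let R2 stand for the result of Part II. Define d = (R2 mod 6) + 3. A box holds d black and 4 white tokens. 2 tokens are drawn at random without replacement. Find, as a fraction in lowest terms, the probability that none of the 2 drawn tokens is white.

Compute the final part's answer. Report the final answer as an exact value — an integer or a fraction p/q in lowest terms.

14/33

Part I: -3*(-13)^2 - 9*(-13)^1 - 3 = (-507) + (117) + (-3) = -393; answer -393
Part II: R1 = -393; w = 393; squarings mod 1794: 1739^1=1739, 1739^2=1231, 1739^4=1225, 1739^8=841, 1739^16=445, 1739^32=685, 1739^64=991, 1739^128=763, 1739^256=913; 1739^393 = 1739^1 * 1739^8 * 1739^128 * 1739^256 = 1091 (mod 1794); answer 1091
Part III: R2 = 1091; d = 8; total draws C(12,2) = 66; favorable C(8,2) = 28; P = 14/33; answer 14/33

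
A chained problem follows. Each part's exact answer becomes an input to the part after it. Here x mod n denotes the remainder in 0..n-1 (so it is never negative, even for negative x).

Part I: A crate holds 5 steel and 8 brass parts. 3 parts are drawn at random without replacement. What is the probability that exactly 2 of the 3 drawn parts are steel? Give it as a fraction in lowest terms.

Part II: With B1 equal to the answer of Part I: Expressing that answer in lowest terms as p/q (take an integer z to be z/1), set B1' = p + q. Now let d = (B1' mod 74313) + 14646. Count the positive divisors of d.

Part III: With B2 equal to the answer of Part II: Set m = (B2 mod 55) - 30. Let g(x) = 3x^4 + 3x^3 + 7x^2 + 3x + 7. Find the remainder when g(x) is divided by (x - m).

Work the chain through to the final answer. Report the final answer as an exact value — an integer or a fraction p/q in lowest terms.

Part I: total draws C(13,3) = 286; favorable C(5,2)*C(8,1) = 80; P = 40/143; answer 40/143
Part II: B1 = 40/143; threaded value p + q = 183; d = 14829; 14829 = 3 * 4943; number of divisors = (1+1) * (1+1) = 4; answer 4
Part III: B2 = 4; m = -26; remainder = value at the root: 3*(-26)^4 + 3*(-26)^3 + 7*(-26)^2 + 3*(-26)^1 + 7 = (1370928) + (-52728) + (4732) + (-78) + (7) = 1322861; answer 1322861

1322861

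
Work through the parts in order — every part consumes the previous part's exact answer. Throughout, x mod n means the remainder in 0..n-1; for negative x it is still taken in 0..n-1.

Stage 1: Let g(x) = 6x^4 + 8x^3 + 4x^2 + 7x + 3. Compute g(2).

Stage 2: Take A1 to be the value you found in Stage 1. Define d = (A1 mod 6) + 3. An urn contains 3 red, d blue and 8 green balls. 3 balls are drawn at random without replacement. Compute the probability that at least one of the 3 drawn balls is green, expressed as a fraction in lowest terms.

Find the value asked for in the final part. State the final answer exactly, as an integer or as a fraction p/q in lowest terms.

Stage 1: 6*(2)^4 + 8*(2)^3 + 4*(2)^2 + 7*(2)^1 + 3 = (96) + (64) + (16) + (14) + (3) = 193; answer 193
Stage 2: A1 = 193; d = 4; total draws C(15,3) = 455; complement C(7,3) = 35; favorable 455 - 35 = 420; P = 12/13; answer 12/13

12/13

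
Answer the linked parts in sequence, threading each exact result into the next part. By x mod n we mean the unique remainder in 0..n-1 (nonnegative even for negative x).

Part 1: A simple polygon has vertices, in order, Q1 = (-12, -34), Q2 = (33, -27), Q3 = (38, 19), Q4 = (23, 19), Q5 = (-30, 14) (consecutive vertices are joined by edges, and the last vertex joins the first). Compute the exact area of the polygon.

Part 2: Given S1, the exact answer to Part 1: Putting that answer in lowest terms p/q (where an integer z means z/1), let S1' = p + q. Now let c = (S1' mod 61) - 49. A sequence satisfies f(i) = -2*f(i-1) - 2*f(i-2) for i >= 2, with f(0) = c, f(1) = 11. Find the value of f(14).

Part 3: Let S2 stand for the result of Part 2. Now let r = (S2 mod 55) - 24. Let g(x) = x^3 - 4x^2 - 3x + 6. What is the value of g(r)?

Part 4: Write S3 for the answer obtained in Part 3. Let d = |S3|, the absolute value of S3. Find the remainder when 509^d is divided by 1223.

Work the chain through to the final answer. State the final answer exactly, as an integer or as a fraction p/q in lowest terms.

Part 1: cross terms: (-12*-27 - 33*-34)=1446, (33*19 - 38*-27)=1653, (38*19 - 23*19)=285, (23*14 - -30*19)=892, (-30*-34 - -12*14)=1188; twice the area = |5464| = 5464; area = 2732; answer 2732
Part 2: S1 = 2732; threaded value p + q = 2733; c = 0; f(2) = -2*(11) - 2*(0) = -22; iterating: f(2)=-22, f(3)=22, f(4)=0, f(5)=-44, f(6)=88, f(7)=-88, f(8)=0, f(9)=176, f(10)=-352, f(11)=352, f(12)=0, f(13)=-704, f(14)=1408; answer 1408
Part 3: S2 = 1408; r = 9; 1*(9)^3 - 4*(9)^2 - 3*(9)^1 + 6 = (729) + (-324) + (-27) + (6) = 384; answer 384
Part 4: S3 = 384; d = 384; squarings mod 1223: 509^1=509, 509^2=1028, 509^4=112, 509^8=314, 509^16=756, 509^32=395, 509^64=704, 509^128=301, 509^256=99; 509^384 = 509^128 * 509^256 = 447 (mod 1223); answer 447

447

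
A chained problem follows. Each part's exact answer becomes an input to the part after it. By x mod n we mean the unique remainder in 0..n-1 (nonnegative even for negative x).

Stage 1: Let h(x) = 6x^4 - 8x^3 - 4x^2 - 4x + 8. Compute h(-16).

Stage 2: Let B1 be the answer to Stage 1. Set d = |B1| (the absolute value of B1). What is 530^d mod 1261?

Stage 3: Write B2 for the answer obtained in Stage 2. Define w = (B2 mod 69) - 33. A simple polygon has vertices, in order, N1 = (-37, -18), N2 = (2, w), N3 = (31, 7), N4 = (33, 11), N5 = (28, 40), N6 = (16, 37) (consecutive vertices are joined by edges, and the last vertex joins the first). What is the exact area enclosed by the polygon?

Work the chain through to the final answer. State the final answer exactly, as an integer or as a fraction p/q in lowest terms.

Stage 1: 6*(-16)^4 - 8*(-16)^3 - 4*(-16)^2 - 4*(-16)^1 + 8 = (393216) + (32768) + (-1024) + (64) + (8) = 425032; answer 425032
Stage 2: B1 = 425032; d = 425032; squarings mod 1261: 530^1=530, 530^2=958, 530^4=1017, 530^8=269, 530^16=484, 530^32=971, 530^64=874, 530^128=971, 530^256=874, 530^512=971, 530^1024=874, 530^2048=971, 530^4096=874, 530^8192=971, 530^16384=874, 530^32768=971, 530^65536=874, 530^131072=971, 530^262144=874; 530^425032 = 530^8 * 530^64 * 530^1024 * 530^2048 * 530^4096 * 530^8192 * 530^16384 * 530^131072 * 530^262144 = 172 (mod 1261); answer 172
Stage 3: B2 = 172; w = 1; cross terms: (-37*1 - 2*-18)=-1, (2*7 - 31*1)=-17, (31*11 - 33*7)=110, (33*40 - 28*11)=1012, (28*37 - 16*40)=396, (16*-18 - -37*37)=1081; twice the area = |2581| = 2581; area = 2581/2; answer 2581/2

2581/2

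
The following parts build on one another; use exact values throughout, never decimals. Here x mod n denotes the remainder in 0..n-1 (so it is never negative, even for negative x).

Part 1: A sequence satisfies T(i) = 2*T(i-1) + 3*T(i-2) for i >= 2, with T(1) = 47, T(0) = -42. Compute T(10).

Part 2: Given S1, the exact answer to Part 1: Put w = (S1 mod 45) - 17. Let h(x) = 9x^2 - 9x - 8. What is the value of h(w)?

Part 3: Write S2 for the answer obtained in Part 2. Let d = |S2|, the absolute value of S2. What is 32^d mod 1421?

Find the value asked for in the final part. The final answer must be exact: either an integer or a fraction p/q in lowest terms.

1299

Part 1: T(2) = 2*(47) + 3*(-42) = -32; iterating: T(2)=-32, T(3)=77, T(4)=58, T(5)=347, T(6)=868, T(7)=2777, T(8)=8158, T(9)=24647, T(10)=73768; answer 73768
Part 2: S1 = 73768; w = -4; 9*(-4)^2 - 9*(-4)^1 - 8 = (144) + (36) + (-8) = 172; answer 172
Part 3: S2 = 172; d = 172; squarings mod 1421: 32^1=32, 32^2=1024, 32^4=1299, 32^8=674, 32^16=977, 32^32=1038, 32^64=326, 32^128=1122; 32^172 = 32^4 * 32^8 * 32^32 * 32^128 = 1299 (mod 1421); answer 1299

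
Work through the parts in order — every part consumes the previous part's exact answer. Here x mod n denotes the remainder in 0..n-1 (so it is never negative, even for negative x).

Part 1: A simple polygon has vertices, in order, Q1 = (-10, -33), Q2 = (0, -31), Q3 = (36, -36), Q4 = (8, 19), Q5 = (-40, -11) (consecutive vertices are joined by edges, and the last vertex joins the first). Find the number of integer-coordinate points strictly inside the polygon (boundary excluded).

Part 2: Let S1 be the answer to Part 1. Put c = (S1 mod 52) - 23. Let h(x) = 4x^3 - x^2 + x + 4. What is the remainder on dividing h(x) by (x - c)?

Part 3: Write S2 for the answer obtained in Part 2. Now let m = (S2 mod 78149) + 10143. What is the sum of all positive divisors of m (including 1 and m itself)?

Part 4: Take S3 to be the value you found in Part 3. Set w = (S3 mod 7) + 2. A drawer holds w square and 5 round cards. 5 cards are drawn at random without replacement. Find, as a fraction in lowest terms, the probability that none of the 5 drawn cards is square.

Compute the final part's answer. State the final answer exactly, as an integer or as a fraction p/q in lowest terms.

Part 1: cross terms: (-10*-31 - 0*-33)=310, (0*-36 - 36*-31)=1116, (36*19 - 8*-36)=972, (8*-11 - -40*19)=672, (-40*-33 - -10*-11)=1210; twice the area = |4280| = 4280; area = 2140; boundary points = 2 + 1 + 1 + 6 + 2 = 12; strictly interior points = area - boundary/2 + 1 = 2135; answer 2135
Part 2: S1 = 2135; c = -20; remainder = value at the root: 4*(-20)^3 - 1*(-20)^2 + 1*(-20)^1 + 4 = (-32000) + (-400) + (-20) + (4) = -32416; answer -32416
Part 3: S2 = -32416; m = 55876; 55876 = 2^2 * 61 * 229; sigma = (1 + 2 + 4) * (1 + 61) * (1 + 229) = 7 * 62 * 230 = 99820; answer 99820
Part 4: S3 = 99820; w = 2; total draws C(7,5) = 21; favorable C(5,5) = 1; P = 1/21; answer 1/21

1/21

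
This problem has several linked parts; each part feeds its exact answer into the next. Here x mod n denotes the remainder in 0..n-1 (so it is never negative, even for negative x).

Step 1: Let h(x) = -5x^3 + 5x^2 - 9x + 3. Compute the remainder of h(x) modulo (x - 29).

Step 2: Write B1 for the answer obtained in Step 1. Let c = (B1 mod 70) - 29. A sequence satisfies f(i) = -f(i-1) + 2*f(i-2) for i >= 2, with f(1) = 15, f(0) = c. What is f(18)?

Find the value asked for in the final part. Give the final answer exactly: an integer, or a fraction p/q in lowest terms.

Step 1: remainder = value at the root: -5*(29)^3 + 5*(29)^2 - 9*(29)^1 + 3 = (-121945) + (4205) + (-261) + (3) = -117998; answer -117998
Step 2: B1 = -117998; c = -7; f(2) = -1*(15) + 2*(-7) = -29; iterating: f(2)=-29, f(3)=59, f(4)=-117, f(5)=235, f(6)=-469, f(7)=939, f(8)=-1877, f(9)=3755, f(10)=-7509, f(11)=15019, f(12)=-30037, f(13)=60075, f(14)=-120149, f(15)=240299, f(16)=-480597, f(17)=961195, f(18)=-1922389; answer -1922389

-1922389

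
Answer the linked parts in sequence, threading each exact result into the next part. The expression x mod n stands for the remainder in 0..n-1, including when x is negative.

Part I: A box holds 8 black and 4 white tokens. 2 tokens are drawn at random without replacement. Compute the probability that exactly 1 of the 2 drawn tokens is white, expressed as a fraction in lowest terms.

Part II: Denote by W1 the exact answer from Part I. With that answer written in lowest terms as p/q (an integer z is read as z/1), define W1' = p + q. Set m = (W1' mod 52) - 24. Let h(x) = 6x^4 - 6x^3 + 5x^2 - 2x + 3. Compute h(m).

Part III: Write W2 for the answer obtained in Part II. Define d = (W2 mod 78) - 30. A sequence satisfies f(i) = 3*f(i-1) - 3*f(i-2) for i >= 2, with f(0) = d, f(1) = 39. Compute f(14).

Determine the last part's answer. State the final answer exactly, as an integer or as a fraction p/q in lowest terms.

45927

Part I: total draws C(12,2) = 66; favorable C(4,1)*C(8,1) = 32; P = 16/33; answer 16/33
Part II: W1 = 16/33; threaded value p + q = 49; m = 25; 6*(25)^4 - 6*(25)^3 + 5*(25)^2 - 2*(25)^1 + 3 = (2343750) + (-93750) + (3125) + (-50) + (3) = 2253078; answer 2253078
Part III: W2 = 2253078; d = 18; f(2) = 3*(39) - 3*(18) = 63; iterating: f(2)=63, f(3)=72, f(4)=27, f(5)=-135, f(6)=-486, f(7)=-1053, f(8)=-1701, f(9)=-1944, f(10)=-729, f(11)=3645, f(12)=13122, f(13)=28431, f(14)=45927; answer 45927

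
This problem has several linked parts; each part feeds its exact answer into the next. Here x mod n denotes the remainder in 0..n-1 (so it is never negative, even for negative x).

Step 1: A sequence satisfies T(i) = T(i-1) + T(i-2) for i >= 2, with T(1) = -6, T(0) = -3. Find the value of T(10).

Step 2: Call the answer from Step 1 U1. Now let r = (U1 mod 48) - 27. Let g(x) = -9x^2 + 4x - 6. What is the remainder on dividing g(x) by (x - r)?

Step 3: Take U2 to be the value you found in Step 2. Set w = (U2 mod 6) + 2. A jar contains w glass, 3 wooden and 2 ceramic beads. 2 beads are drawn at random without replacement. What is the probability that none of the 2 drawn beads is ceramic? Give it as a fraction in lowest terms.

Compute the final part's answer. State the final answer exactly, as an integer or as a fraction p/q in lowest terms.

28/45

Step 1: T(2) = 1*(-6) + 1*(-3) = -9; iterating: T(2)=-9, T(3)=-15, T(4)=-24, T(5)=-39, T(6)=-63, T(7)=-102, T(8)=-165, T(9)=-267, T(10)=-432; answer -432
Step 2: U1 = -432; r = -27; remainder = value at the root: -9*(-27)^2 + 4*(-27)^1 - 6 = (-6561) + (-108) + (-6) = -6675; answer -6675
Step 3: U2 = -6675; w = 5; total draws C(10,2) = 45; favorable C(8,2) = 28; P = 28/45; answer 28/45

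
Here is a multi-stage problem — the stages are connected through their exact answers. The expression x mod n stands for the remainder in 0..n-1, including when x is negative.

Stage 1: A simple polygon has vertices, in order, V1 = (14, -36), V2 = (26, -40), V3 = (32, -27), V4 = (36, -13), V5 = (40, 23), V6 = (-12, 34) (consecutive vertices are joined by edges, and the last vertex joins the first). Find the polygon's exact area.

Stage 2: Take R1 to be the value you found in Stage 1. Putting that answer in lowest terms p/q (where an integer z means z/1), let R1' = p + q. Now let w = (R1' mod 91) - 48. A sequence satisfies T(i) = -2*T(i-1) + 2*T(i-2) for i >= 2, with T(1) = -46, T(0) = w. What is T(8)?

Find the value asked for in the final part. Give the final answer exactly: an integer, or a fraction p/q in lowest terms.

37280

Stage 1: cross terms: (14*-40 - 26*-36)=376, (26*-27 - 32*-40)=578, (32*-13 - 36*-27)=556, (36*23 - 40*-13)=1348, (40*34 - -12*23)=1636, (-12*-36 - 14*34)=-44; twice the area = |4450| = 4450; area = 2225; answer 2225
Stage 2: R1 = 2225; threaded value p + q = 2226; w = -6; T(2) = -2*(-46) + 2*(-6) = 80; iterating: T(2)=80, T(3)=-252, T(4)=664, T(5)=-1832, T(6)=4992, T(7)=-13648, T(8)=37280; answer 37280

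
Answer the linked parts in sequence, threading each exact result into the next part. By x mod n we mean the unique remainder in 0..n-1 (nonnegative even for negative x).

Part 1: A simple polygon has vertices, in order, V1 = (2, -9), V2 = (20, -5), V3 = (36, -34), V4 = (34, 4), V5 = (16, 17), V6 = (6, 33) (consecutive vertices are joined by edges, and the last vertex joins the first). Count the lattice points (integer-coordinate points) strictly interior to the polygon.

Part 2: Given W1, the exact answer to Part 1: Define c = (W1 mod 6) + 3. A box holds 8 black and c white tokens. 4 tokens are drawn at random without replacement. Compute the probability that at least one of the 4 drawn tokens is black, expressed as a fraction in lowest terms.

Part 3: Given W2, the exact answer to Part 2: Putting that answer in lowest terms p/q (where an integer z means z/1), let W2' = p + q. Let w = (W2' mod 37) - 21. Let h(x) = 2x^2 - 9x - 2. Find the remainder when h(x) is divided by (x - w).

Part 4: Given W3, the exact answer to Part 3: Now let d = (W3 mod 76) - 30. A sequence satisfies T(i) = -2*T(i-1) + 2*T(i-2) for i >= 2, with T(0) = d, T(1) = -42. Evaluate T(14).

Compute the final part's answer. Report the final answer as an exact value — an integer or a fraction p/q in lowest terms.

Part 1: cross terms: (2*-5 - 20*-9)=170, (20*-34 - 36*-5)=-500, (36*4 - 34*-34)=1300, (34*17 - 16*4)=514, (16*33 - 6*17)=426, (6*-9 - 2*33)=-120; twice the area = |1790| = 1790; area = 895; boundary points = 2 + 1 + 2 + 1 + 2 + 2 = 10; strictly interior points = area - boundary/2 + 1 = 891; answer 891
Part 2: W1 = 891; c = 6; total draws C(14,4) = 1001; complement C(6,4) = 15; favorable 1001 - 15 = 986; P = 986/1001; answer 986/1001
Part 3: W2 = 986/1001; threaded value p + q = 1987; w = 5; remainder = value at the root: 2*(5)^2 - 9*(5)^1 - 2 = (50) + (-45) + (-2) = 3; answer 3
Part 4: W3 = 3; d = -27; T(2) = -2*(-42) + 2*(-27) = 30; iterating: T(2)=30, T(3)=-144, T(4)=348, T(5)=-984, T(6)=2664, T(7)=-7296, T(8)=19920, T(9)=-54432, T(10)=148704, T(11)=-406272, T(12)=1109952, T(13)=-3032448, T(14)=8284800; answer 8284800

8284800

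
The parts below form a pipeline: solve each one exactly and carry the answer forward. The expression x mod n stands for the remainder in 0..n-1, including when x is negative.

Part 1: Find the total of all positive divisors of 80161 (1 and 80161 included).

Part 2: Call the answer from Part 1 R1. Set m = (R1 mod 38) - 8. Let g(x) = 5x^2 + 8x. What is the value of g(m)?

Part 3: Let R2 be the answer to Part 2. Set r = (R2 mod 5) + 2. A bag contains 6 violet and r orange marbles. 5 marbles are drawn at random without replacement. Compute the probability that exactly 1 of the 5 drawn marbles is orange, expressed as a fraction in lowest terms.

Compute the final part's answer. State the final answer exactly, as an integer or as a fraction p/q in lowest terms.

Part 1: 80161 = 19 * 4219; sigma = (1 + 19) * (1 + 4219) = 20 * 4220 = 84400; answer 84400
Part 2: R1 = 84400; m = -6; 5*(-6)^2 + 8*(-6)^1 = (180) + (-48) = 132; answer 132
Part 3: R2 = 132; r = 4; total draws C(10,5) = 252; favorable C(4,1)*C(6,4) = 60; P = 5/21; answer 5/21

5/21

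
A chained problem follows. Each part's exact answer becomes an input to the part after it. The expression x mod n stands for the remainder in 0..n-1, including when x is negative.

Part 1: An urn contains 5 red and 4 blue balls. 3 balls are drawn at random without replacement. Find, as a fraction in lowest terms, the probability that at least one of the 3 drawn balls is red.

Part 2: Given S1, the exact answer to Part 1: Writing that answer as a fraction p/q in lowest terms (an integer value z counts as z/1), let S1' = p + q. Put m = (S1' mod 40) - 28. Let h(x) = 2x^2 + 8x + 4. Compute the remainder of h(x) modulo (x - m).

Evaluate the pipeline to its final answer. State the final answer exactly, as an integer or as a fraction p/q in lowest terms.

Part 1: total draws C(9,3) = 84; complement C(4,3) = 4; favorable 84 - 4 = 80; P = 20/21; answer 20/21
Part 2: S1 = 20/21; threaded value p + q = 41; m = -27; remainder = value at the root: 2*(-27)^2 + 8*(-27)^1 + 4 = (1458) + (-216) + (4) = 1246; answer 1246

1246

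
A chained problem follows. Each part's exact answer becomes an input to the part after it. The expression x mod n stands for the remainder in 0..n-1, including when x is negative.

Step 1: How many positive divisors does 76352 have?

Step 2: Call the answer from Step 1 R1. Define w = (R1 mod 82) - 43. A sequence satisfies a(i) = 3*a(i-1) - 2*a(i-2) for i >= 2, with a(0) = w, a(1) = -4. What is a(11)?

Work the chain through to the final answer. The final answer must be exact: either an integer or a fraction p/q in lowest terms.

51146

Step 1: 76352 = 2^6 * 1193; number of divisors = (6+1) * (1+1) = 14; answer 14
Step 2: R1 = 14; w = -29; a(2) = 3*(-4) - 2*(-29) = 46; iterating: a(2)=46, a(3)=146, a(4)=346, a(5)=746, a(6)=1546, a(7)=3146, a(8)=6346, a(9)=12746, a(10)=25546, a(11)=51146; answer 51146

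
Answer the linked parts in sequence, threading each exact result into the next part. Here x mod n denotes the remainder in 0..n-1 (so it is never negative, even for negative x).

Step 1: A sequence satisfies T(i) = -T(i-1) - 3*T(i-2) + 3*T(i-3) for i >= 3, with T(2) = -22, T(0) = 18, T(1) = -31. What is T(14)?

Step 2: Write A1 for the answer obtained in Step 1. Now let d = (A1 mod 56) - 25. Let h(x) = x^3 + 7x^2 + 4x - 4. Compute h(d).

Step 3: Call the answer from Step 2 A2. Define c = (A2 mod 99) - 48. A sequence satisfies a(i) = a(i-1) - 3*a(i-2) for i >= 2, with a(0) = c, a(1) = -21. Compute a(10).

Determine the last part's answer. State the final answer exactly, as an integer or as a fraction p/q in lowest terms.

10449

Step 1: T(3) = -1*(-22) - 3*(-31) + 3*(18) = 169; iterating: T(3)=169, T(4)=-196, T(5)=-377, T(6)=1472, T(7)=-929, T(8)=-4618, T(9)=11821, T(10)=-754, T(11)=-48563, T(12)=86288, T(13)=57139, T(14)=-461692; answer -461692
Step 2: A1 = -461692; d = 3; 1*(3)^3 + 7*(3)^2 + 4*(3)^1 - 4 = (27) + (63) + (12) + (-4) = 98; answer 98
Step 3: A2 = 98; c = 50; a(2) = 1*(-21) - 3*(50) = -171; iterating: a(2)=-171, a(3)=-108, a(4)=405, a(5)=729, a(6)=-486, a(7)=-2673, a(8)=-1215, a(9)=6804, a(10)=10449; answer 10449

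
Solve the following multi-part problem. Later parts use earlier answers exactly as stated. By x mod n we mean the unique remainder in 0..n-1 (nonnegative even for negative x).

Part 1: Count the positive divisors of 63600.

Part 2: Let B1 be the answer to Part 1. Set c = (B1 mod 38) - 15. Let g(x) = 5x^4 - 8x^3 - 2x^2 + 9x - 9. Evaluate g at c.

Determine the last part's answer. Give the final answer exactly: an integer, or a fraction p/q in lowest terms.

Part 1: 63600 = 2^4 * 3 * 5^2 * 53; number of divisors = (4+1) * (1+1) * (2+1) * (1+1) = 60; answer 60
Part 2: B1 = 60; c = 7; 5*(7)^4 - 8*(7)^3 - 2*(7)^2 + 9*(7)^1 - 9 = (12005) + (-2744) + (-98) + (63) + (-9) = 9217; answer 9217

9217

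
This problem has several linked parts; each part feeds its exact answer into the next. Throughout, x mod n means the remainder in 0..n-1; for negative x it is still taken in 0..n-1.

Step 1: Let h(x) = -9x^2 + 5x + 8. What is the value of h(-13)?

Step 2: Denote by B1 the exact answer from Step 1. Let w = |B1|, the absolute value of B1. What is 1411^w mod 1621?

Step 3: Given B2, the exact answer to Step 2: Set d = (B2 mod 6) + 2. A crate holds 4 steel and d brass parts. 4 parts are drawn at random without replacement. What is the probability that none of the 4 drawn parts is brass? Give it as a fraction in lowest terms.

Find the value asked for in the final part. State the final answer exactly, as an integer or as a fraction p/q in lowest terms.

Step 1: -9*(-13)^2 + 5*(-13)^1 + 8 = (-1521) + (-65) + (8) = -1578; answer -1578
Step 2: B1 = -1578; w = 1578; squarings mod 1621: 1411^1=1411, 1411^2=333, 1411^4=661, 1411^8=872, 1411^16=135, 1411^32=394, 1411^64=1241, 1411^128=131, 1411^256=951, 1411^512=1504, 1411^1024=721; 1411^1578 = 1411^2 * 1411^8 * 1411^32 * 1411^512 * 1411^1024 = 1039 (mod 1621); answer 1039
Step 3: B2 = 1039; d = 3; total draws C(7,4) = 35; favorable C(4,4) = 1; P = 1/35; answer 1/35

1/35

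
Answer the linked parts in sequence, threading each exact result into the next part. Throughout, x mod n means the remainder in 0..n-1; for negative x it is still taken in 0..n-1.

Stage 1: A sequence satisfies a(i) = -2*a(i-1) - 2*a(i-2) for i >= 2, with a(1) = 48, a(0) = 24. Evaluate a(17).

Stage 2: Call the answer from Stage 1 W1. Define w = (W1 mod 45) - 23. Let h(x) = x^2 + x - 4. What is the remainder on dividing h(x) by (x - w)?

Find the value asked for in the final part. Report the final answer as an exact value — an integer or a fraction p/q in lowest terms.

Stage 1: a(2) = -2*(48) - 2*(24) = -144; iterating: a(2)=-144, a(3)=192, a(4)=-96, a(5)=-192, a(6)=576, a(7)=-768, a(8)=384, a(9)=768, a(10)=-2304, a(11)=3072, a(12)=-1536, a(13)=-3072, a(14)=9216, a(15)=-12288, a(16)=6144, a(17)=12288; answer 12288
Stage 2: W1 = 12288; w = -20; remainder = value at the root: 1*(-20)^2 + 1*(-20)^1 - 4 = (400) + (-20) + (-4) = 376; answer 376

376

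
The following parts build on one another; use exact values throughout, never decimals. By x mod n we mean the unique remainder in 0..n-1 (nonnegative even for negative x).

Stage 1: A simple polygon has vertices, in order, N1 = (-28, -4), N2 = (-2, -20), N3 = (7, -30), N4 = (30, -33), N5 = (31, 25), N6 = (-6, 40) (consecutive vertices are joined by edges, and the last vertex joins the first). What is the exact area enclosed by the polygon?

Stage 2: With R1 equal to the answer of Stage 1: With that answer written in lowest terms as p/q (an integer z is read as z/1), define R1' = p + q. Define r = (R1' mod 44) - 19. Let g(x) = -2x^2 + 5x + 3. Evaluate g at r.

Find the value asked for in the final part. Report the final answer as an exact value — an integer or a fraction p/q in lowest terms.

-459

Stage 1: cross terms: (-28*-20 - -2*-4)=552, (-2*-30 - 7*-20)=200, (7*-33 - 30*-30)=669, (30*25 - 31*-33)=1773, (31*40 - -6*25)=1390, (-6*-4 - -28*40)=1144; twice the area = |5728| = 5728; area = 2864; answer 2864
Stage 2: R1 = 2864; threaded value p + q = 2865; r = -14; -2*(-14)^2 + 5*(-14)^1 + 3 = (-392) + (-70) + (3) = -459; answer -459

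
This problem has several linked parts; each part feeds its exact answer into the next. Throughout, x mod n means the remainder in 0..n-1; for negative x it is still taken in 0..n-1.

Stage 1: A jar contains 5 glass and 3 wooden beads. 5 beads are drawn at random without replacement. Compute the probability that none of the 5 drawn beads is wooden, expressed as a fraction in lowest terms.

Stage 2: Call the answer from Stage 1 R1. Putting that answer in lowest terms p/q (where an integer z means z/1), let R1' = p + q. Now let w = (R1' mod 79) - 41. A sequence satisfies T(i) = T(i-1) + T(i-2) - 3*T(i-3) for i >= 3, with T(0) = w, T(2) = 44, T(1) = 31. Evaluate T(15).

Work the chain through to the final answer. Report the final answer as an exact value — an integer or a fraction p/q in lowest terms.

-7623

Stage 1: total draws C(8,5) = 56; favorable C(5,5) = 1; P = 1/56; answer 1/56
Stage 2: R1 = 1/56; threaded value p + q = 57; w = 16; T(3) = 1*(44) + 1*(31) - 3*(16) = 27; iterating: T(3)=27, T(4)=-22, T(5)=-127, T(6)=-230, T(7)=-291, T(8)=-140, T(9)=259, T(10)=992, T(11)=1671, T(12)=1886, T(13)=581, T(14)=-2546, T(15)=-7623; answer -7623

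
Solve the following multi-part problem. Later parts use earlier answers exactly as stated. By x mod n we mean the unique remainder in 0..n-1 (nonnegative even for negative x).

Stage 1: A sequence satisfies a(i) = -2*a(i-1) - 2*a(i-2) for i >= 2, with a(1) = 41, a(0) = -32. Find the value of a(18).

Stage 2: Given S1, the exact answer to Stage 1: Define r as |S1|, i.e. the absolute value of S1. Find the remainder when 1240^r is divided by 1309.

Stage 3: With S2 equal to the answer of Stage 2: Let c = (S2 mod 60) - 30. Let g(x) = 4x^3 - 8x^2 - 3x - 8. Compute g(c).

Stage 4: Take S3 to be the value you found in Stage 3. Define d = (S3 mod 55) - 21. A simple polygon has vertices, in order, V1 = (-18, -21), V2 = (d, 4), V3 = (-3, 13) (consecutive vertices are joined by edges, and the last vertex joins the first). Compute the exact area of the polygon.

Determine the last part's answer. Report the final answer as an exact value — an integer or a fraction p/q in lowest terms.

747/2

Stage 1: a(2) = -2*(41) - 2*(-32) = -18; iterating: a(2)=-18, a(3)=-46, a(4)=128, a(5)=-164, a(6)=72, a(7)=184, a(8)=-512, a(9)=656, a(10)=-288, a(11)=-736, a(12)=2048, a(13)=-2624, a(14)=1152, a(15)=2944, a(16)=-8192, a(17)=10496, a(18)=-4608; answer -4608
Stage 2: S1 = -4608; r = 4608; squarings mod 1309: 1240^1=1240, 1240^2=834, 1240^4=477, 1240^8=1072, 1240^16=1191, 1240^32=834, 1240^64=477, 1240^128=1072, 1240^256=1191, 1240^512=834, 1240^1024=477, 1240^2048=1072, 1240^4096=1191; 1240^4608 = 1240^512 * 1240^4096 = 1072 (mod 1309); answer 1072
Stage 3: S2 = 1072; c = 22; 4*(22)^3 - 8*(22)^2 - 3*(22)^1 - 8 = (42592) + (-3872) + (-66) + (-8) = 38646; answer 38646
Stage 4: S3 = 38646; d = 15; cross terms: (-18*4 - 15*-21)=243, (15*13 - -3*4)=207, (-3*-21 - -18*13)=297; twice the area = |747| = 747; area = 747/2; answer 747/2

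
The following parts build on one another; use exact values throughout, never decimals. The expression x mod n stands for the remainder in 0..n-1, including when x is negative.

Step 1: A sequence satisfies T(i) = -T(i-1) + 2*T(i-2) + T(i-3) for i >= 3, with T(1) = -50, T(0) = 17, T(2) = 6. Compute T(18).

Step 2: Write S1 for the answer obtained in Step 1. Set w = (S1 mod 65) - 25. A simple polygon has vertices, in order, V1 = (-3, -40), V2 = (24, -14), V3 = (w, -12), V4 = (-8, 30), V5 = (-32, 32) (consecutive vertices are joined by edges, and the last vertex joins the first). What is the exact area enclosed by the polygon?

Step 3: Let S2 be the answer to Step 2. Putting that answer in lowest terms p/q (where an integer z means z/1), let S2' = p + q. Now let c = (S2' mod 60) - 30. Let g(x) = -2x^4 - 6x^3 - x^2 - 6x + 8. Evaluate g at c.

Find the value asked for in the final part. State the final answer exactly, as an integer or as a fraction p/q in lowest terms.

Step 1: T(3) = -1*(6) + 2*(-50) + 1*(17) = -89; iterating: T(3)=-89, T(4)=51, T(5)=-223, T(6)=236, T(7)=-631, T(8)=880, T(9)=-1906, T(10)=3035, T(11)=-5967, T(12)=10131, T(13)=-19030, T(14)=33325, T(15)=-61254, T(16)=108874, T(17)=-198057, T(18)=354551; answer 354551
Step 2: S1 = 354551; w = 16; cross terms: (-3*-14 - 24*-40)=1002, (24*-12 - 16*-14)=-64, (16*30 - -8*-12)=384, (-8*32 - -32*30)=704, (-32*-40 - -3*32)=1376; twice the area = |3402| = 3402; area = 1701; answer 1701
Step 3: S2 = 1701; threaded value p + q = 1702; c = -8; -2*(-8)^4 - 6*(-8)^3 - 1*(-8)^2 - 6*(-8)^1 + 8 = (-8192) + (3072) + (-64) + (48) + (8) = -5128; answer -5128

-5128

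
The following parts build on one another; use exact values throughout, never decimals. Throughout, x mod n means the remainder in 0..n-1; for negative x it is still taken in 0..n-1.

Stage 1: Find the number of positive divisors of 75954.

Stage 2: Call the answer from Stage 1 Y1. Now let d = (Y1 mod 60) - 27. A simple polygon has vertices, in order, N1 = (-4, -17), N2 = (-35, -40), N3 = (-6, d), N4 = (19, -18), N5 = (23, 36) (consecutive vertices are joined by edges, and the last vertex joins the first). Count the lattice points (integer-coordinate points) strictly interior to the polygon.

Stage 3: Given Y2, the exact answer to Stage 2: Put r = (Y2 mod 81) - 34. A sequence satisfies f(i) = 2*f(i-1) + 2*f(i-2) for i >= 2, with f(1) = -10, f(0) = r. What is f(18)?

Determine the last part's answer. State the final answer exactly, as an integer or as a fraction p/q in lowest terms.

Stage 1: 75954 = 2 * 3 * 12659; number of divisors = (1+1) * (1+1) * (1+1) = 8; answer 8
Stage 2: Y1 = 8; d = -19; cross terms: (-4*-40 - -35*-17)=-435, (-35*-19 - -6*-40)=425, (-6*-18 - 19*-19)=469, (19*36 - 23*-18)=1098, (23*-17 - -4*36)=-247; twice the area = |1310| = 1310; area = 655; boundary points = 1 + 1 + 1 + 2 + 1 = 6; strictly interior points = area - boundary/2 + 1 = 653; answer 653
Stage 3: Y2 = 653; r = -29; f(2) = 2*(-10) + 2*(-29) = -78; iterating: f(2)=-78, f(3)=-176, f(4)=-508, f(5)=-1368, f(6)=-3752, f(7)=-10240, f(8)=-27984, f(9)=-76448, f(10)=-208864, f(11)=-570624, f(12)=-1558976, f(13)=-4259200, f(14)=-11636352, f(15)=-31791104, f(16)=-86854912, f(17)=-237292032, f(18)=-648293888; answer -648293888

-648293888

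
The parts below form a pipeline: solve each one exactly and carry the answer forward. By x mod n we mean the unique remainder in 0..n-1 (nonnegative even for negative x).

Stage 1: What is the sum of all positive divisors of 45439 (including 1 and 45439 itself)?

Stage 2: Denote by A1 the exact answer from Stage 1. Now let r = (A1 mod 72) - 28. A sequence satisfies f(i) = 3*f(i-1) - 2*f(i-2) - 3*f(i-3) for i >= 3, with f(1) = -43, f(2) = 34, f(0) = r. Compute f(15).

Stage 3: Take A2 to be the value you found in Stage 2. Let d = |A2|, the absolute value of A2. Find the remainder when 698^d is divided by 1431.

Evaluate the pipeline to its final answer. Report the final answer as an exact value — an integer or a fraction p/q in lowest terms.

1244

Stage 1: 45439 is prime, so its only divisors are 1 and 45439; sigma = 1 + 45439 = 45440; answer 45440
Stage 2: A1 = 45440; r = -20; f(3) = 3*(34) - 2*(-43) - 3*(-20) = 248; iterating: f(3)=248, f(4)=805, f(5)=1817, f(6)=3097, f(7)=3242, f(8)=-1919, f(9)=-21532, f(10)=-70484, f(11)=-162631, f(12)=-282329, f(13)=-310273, f(14)=121732, f(15)=1832729; answer 1832729
Stage 3: A2 = 1832729; d = 1832729; squarings mod 1431: 698^1=698, 698^2=664, 698^4=148, 698^8=439, 698^16=967, 698^32=646, 698^64=895, 698^128=1096, 698^256=607, 698^512=682, 698^1024=49, 698^2048=970, 698^4096=733, 698^8192=664, 698^16384=148, 698^32768=439, 698^65536=967, 698^131072=646, 698^262144=895, 698^524288=1096, 698^1048576=607; 698^1832729 = 698^1 * 698^8 * 698^16 * 698^256 * 698^512 * 698^1024 * 698^4096 * 698^8192 * 698^16384 * 698^32768 * 698^65536 * 698^131072 * 698^524288 * 698^1048576 = 1244 (mod 1431); answer 1244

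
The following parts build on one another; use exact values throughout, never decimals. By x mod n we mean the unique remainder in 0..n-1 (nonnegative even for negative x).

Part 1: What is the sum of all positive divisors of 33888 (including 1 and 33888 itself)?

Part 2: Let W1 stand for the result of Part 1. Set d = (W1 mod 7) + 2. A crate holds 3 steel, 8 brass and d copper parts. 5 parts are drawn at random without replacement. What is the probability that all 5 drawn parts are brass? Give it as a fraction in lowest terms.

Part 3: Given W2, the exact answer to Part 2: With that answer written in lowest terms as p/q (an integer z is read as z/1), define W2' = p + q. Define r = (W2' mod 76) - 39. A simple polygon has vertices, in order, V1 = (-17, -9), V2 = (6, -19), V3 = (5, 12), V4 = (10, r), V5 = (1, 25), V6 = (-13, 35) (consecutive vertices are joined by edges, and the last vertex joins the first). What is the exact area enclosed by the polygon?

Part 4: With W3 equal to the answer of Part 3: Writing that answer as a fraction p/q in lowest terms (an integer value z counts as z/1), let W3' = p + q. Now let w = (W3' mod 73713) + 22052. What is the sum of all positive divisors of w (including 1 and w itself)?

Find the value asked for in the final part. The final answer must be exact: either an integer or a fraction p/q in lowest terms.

66960

Part 1: 33888 = 2^5 * 3 * 353; sigma = (1 + 2 + 4 + 8 + 16 + 32) * (1 + 3) * (1 + 353) = 63 * 4 * 354 = 89208; answer 89208
Part 2: W1 = 89208; d = 2; total draws C(13,5) = 1287; favorable C(8,5) = 56; P = 56/1287; answer 56/1287
Part 3: W2 = 56/1287; threaded value p + q = 1343; r = 12; cross terms: (-17*-19 - 6*-9)=377, (6*12 - 5*-19)=167, (5*12 - 10*12)=-60, (10*25 - 1*12)=238, (1*35 - -13*25)=360, (-13*-9 - -17*35)=712; twice the area = |1794| = 1794; area = 897; answer 897
Part 4: W3 = 897; threaded value p + q = 898; w = 22950; 22950 = 2 * 3^3 * 5^2 * 17; sigma = (1 + 2) * (1 + 3 + 9 + 27) * (1 + 5 + 25) * (1 + 17) = 3 * 40 * 31 * 18 = 66960; answer 66960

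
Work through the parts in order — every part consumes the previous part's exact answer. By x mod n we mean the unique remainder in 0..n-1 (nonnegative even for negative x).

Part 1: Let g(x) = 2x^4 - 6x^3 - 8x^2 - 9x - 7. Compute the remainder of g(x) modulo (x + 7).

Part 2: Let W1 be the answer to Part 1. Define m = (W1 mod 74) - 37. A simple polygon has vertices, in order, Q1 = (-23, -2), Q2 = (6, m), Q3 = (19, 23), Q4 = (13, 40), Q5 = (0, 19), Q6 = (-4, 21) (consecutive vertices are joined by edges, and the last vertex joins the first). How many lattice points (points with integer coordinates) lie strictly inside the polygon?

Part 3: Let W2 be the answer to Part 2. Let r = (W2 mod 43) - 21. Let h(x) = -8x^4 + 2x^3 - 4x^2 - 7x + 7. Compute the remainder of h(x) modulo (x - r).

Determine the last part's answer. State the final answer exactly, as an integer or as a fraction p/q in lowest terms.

-78463

Part 1: remainder = value at the root: 2*(-7)^4 - 6*(-7)^3 - 8*(-7)^2 - 9*(-7)^1 - 7 = (4802) + (2058) + (-392) + (63) + (-7) = 6524; answer 6524
Part 2: W1 = 6524; m = -25; cross terms: (-23*-25 - 6*-2)=587, (6*23 - 19*-25)=613, (19*40 - 13*23)=461, (13*19 - 0*40)=247, (0*21 - -4*19)=76, (-4*-2 - -23*21)=491; twice the area = |2475| = 2475; area = 2475/2; boundary points = 1 + 1 + 1 + 1 + 2 + 1 = 7; strictly interior points = area - boundary/2 + 1 = 1235; answer 1235
Part 3: W2 = 1235; r = 10; remainder = value at the root: -8*(10)^4 + 2*(10)^3 - 4*(10)^2 - 7*(10)^1 + 7 = (-80000) + (2000) + (-400) + (-70) + (7) = -78463; answer -78463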